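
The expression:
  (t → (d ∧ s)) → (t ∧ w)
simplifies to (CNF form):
t ∧ (w ∨ ¬d ∨ ¬s)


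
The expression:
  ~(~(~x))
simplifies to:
~x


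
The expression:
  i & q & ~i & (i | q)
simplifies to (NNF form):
False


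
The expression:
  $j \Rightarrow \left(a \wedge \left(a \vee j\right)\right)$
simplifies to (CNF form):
$a \vee \neg j$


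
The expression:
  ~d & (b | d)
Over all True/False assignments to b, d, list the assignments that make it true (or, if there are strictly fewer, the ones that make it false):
is true only for:
  b=True, d=False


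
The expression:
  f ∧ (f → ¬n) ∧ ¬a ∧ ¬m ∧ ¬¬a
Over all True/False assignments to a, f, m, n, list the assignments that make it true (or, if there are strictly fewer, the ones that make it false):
is never true.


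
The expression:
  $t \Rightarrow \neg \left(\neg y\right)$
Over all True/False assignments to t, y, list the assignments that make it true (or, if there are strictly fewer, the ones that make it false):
is false only for:
  t=True, y=False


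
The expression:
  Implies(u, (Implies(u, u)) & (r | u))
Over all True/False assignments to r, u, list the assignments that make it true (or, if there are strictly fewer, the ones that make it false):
is always true.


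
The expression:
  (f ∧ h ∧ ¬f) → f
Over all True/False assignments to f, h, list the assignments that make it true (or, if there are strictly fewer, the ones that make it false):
is always true.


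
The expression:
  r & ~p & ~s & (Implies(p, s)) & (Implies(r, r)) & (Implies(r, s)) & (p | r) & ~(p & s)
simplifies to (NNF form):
False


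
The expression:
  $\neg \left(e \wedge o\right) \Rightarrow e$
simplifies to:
$e$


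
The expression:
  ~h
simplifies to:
~h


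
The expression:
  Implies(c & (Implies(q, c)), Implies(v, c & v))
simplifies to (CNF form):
True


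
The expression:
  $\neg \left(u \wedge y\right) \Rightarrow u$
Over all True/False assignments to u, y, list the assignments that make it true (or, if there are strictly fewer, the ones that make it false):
is true only for:
  u=True, y=False;
  u=True, y=True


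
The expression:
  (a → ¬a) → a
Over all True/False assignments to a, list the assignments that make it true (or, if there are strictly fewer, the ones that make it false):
is true only for:
  a=True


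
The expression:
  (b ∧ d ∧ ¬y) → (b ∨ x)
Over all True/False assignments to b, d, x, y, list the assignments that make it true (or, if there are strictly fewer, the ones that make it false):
is always true.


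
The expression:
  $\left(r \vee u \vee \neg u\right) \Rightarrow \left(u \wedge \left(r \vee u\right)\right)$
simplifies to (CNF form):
$u$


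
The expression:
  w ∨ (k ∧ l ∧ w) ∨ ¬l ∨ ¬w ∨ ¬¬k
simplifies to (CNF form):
True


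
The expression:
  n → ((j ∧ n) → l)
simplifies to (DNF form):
l ∨ ¬j ∨ ¬n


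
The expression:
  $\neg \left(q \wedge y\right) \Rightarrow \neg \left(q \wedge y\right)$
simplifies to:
$\text{True}$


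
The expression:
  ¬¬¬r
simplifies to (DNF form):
¬r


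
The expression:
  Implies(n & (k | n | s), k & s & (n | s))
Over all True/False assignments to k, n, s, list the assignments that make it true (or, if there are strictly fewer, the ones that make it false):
is false only for:
  k=False, n=True, s=False;
  k=False, n=True, s=True;
  k=True, n=True, s=False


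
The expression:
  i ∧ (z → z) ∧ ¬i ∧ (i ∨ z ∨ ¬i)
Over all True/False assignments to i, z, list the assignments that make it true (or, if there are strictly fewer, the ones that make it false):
is never true.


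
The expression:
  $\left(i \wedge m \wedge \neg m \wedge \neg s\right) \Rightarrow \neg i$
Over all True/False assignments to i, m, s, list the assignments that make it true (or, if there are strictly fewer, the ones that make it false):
is always true.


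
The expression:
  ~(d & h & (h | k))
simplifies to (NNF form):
~d | ~h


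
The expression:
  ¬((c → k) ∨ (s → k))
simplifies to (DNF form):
c ∧ s ∧ ¬k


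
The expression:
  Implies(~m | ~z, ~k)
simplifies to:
~k | (m & z)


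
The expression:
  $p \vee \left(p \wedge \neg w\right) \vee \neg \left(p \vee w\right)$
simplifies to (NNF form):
$p \vee \neg w$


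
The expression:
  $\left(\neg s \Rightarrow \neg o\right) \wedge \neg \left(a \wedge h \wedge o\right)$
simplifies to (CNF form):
$\left(s \vee \neg o\right) \wedge \left(\neg a \vee \neg h \vee \neg o\right)$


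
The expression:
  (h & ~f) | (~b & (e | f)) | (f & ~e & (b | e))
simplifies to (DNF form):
(e & ~b) | (f & ~e) | (h & ~f)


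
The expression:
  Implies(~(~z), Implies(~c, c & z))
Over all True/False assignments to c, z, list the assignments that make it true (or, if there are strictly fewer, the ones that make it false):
is false only for:
  c=False, z=True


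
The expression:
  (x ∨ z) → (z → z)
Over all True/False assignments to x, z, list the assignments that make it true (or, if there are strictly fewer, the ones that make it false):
is always true.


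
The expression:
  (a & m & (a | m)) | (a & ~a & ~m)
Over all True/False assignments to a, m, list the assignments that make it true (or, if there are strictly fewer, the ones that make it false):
is true only for:
  a=True, m=True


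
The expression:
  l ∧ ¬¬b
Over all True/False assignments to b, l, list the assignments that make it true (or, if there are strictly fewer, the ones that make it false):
is true only for:
  b=True, l=True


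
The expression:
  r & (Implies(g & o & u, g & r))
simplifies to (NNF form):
r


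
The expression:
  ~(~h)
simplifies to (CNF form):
h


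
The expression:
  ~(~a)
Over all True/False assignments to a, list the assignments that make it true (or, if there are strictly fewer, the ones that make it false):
is true only for:
  a=True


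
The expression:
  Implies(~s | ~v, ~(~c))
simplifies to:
c | (s & v)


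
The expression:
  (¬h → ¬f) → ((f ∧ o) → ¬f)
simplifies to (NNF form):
¬f ∨ ¬h ∨ ¬o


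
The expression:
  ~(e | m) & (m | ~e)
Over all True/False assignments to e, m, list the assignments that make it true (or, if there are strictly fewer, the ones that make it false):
is true only for:
  e=False, m=False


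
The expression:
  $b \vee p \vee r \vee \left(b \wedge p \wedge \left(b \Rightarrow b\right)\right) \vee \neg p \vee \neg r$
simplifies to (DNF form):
$\text{True}$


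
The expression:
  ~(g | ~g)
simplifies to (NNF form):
False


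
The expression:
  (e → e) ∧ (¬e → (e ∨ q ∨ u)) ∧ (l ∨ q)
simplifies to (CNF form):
(l ∨ q) ∧ (e ∨ q ∨ u)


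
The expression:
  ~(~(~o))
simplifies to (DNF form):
~o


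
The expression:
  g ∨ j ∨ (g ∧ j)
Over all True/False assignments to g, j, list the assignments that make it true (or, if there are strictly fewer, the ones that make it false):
is false only for:
  g=False, j=False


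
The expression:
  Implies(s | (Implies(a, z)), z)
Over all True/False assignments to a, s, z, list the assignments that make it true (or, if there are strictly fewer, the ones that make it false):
is false only for:
  a=False, s=False, z=False;
  a=False, s=True, z=False;
  a=True, s=True, z=False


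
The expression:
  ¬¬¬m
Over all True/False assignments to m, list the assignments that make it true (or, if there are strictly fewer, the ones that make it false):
is true only for:
  m=False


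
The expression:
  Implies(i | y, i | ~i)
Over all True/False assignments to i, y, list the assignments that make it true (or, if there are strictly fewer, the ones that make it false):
is always true.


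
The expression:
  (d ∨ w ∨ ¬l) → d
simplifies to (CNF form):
(d ∨ l) ∧ (d ∨ ¬w)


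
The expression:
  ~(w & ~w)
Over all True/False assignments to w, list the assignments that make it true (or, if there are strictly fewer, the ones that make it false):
is always true.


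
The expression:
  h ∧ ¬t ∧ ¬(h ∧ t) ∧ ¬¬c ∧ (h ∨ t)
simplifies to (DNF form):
c ∧ h ∧ ¬t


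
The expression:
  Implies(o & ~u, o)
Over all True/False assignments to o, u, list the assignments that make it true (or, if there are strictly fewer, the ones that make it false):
is always true.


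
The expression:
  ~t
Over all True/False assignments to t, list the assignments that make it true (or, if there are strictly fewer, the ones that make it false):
is true only for:
  t=False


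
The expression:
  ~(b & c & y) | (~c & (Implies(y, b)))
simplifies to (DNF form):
~b | ~c | ~y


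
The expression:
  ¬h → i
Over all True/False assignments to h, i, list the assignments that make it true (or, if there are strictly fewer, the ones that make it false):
is false only for:
  h=False, i=False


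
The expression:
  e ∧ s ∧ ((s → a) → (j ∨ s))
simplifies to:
e ∧ s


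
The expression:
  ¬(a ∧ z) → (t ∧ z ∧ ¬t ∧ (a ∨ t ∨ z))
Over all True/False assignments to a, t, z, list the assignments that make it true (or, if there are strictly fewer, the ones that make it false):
is true only for:
  a=True, t=False, z=True;
  a=True, t=True, z=True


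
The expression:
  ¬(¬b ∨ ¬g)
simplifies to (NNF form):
b ∧ g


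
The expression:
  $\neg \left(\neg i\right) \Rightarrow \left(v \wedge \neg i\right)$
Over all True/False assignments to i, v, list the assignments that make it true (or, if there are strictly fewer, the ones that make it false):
is true only for:
  i=False, v=False;
  i=False, v=True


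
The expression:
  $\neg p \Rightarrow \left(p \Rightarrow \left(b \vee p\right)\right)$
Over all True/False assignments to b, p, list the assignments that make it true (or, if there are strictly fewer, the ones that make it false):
is always true.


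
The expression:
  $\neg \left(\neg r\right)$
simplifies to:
$r$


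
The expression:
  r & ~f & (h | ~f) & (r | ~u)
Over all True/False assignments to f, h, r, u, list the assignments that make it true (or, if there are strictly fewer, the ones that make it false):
is true only for:
  f=False, h=False, r=True, u=False;
  f=False, h=False, r=True, u=True;
  f=False, h=True, r=True, u=False;
  f=False, h=True, r=True, u=True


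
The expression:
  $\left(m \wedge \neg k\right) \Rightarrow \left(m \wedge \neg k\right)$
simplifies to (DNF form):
$\text{True}$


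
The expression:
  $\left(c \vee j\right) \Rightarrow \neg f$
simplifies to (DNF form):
$\left(\neg c \wedge \neg j\right) \vee \neg f$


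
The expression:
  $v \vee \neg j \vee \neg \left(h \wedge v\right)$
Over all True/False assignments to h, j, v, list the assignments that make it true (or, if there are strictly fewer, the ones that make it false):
is always true.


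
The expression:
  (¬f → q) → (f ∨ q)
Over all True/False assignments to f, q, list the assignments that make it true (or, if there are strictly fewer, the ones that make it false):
is always true.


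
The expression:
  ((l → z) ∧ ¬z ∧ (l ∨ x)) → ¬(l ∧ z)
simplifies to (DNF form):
True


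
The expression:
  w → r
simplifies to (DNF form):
r ∨ ¬w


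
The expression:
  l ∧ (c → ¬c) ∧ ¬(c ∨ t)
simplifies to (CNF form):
l ∧ ¬c ∧ ¬t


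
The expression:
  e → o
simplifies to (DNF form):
o ∨ ¬e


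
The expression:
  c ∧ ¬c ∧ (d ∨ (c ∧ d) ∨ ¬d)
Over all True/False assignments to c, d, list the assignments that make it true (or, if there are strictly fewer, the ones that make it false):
is never true.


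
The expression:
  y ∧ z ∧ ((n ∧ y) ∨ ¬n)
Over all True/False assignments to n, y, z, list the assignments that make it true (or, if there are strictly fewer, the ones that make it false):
is true only for:
  n=False, y=True, z=True;
  n=True, y=True, z=True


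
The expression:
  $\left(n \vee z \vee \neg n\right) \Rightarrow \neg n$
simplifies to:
$\neg n$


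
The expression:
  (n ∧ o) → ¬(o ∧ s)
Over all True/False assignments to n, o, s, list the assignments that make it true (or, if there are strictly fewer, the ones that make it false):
is false only for:
  n=True, o=True, s=True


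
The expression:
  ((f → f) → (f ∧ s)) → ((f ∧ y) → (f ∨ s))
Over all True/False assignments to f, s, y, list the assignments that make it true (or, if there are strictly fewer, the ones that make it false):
is always true.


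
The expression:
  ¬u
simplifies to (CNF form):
¬u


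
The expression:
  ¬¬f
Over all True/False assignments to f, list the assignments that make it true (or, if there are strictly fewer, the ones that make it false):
is true only for:
  f=True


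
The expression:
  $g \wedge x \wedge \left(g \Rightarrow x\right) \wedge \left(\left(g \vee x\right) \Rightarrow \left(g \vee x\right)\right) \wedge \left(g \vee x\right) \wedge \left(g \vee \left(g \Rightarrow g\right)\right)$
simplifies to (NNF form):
$g \wedge x$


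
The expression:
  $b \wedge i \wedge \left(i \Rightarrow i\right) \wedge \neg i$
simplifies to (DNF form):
$\text{False}$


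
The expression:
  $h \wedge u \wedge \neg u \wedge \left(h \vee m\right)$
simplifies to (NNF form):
$\text{False}$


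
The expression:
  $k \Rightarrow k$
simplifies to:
$\text{True}$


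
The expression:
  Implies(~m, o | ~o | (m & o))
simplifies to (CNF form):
True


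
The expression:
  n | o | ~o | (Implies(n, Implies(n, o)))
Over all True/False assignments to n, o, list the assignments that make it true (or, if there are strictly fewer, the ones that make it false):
is always true.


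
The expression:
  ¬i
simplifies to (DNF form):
¬i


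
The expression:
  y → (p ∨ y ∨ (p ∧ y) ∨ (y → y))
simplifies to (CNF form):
True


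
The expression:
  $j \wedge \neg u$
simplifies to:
$j \wedge \neg u$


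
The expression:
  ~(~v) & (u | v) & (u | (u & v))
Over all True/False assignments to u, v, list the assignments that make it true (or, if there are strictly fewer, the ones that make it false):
is true only for:
  u=True, v=True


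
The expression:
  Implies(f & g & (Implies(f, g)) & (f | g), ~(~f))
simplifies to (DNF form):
True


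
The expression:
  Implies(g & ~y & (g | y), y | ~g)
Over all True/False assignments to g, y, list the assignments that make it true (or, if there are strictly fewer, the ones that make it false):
is false only for:
  g=True, y=False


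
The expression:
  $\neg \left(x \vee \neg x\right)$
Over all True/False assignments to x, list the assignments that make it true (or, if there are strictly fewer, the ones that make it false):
is never true.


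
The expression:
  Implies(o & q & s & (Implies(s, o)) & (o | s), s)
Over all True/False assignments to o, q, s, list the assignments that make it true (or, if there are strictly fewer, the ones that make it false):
is always true.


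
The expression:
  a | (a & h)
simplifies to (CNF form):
a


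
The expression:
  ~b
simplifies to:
~b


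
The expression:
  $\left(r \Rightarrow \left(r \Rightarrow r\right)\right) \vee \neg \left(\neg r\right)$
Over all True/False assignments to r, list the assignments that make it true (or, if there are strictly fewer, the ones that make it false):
is always true.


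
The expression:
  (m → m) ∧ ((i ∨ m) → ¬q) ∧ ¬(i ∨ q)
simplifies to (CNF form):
¬i ∧ ¬q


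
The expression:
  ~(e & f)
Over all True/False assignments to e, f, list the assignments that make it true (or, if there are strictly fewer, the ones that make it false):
is false only for:
  e=True, f=True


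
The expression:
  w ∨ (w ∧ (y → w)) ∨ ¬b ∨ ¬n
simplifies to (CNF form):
w ∨ ¬b ∨ ¬n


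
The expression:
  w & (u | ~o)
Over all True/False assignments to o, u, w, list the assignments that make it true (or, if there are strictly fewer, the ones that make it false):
is true only for:
  o=False, u=False, w=True;
  o=False, u=True, w=True;
  o=True, u=True, w=True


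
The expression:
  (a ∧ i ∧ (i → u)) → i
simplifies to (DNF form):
True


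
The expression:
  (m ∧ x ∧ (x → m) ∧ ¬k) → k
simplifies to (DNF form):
k ∨ ¬m ∨ ¬x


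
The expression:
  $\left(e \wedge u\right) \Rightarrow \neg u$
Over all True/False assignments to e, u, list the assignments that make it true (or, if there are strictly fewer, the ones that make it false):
is false only for:
  e=True, u=True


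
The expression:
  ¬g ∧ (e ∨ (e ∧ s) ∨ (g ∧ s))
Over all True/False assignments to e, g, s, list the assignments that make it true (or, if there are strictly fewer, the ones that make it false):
is true only for:
  e=True, g=False, s=False;
  e=True, g=False, s=True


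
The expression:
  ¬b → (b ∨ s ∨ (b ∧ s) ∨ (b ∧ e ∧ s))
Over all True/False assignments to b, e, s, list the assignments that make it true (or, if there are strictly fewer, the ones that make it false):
is false only for:
  b=False, e=False, s=False;
  b=False, e=True, s=False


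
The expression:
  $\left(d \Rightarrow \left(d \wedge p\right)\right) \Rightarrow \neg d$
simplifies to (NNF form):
$\neg d \vee \neg p$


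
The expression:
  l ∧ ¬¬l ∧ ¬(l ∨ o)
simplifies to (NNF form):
False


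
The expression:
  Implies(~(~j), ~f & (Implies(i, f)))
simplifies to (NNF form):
~j | (~f & ~i)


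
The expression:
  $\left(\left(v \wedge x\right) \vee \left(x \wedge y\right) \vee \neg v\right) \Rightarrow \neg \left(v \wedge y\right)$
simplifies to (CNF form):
$\neg v \vee \neg x \vee \neg y$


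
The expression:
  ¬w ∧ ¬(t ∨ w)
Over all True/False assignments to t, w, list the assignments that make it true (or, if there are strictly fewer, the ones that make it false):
is true only for:
  t=False, w=False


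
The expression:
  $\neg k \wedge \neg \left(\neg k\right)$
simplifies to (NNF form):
$\text{False}$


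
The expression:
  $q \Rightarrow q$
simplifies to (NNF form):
$\text{True}$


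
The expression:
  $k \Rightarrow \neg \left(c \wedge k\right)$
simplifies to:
$\neg c \vee \neg k$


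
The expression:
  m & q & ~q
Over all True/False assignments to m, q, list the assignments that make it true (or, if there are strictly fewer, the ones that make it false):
is never true.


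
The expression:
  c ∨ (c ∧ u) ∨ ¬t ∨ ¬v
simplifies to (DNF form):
c ∨ ¬t ∨ ¬v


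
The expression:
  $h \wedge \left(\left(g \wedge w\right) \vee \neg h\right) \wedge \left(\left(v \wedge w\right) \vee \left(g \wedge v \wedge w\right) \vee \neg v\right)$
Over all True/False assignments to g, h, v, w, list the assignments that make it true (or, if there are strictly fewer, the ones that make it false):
is true only for:
  g=True, h=True, v=False, w=True;
  g=True, h=True, v=True, w=True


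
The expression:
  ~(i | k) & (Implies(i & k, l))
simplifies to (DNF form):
~i & ~k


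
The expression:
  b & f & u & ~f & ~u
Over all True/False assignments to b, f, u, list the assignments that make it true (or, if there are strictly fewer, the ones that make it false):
is never true.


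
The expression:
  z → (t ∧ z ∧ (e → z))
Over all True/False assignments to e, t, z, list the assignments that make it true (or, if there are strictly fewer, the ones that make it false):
is false only for:
  e=False, t=False, z=True;
  e=True, t=False, z=True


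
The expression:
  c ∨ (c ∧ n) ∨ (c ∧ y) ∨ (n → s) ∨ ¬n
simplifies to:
c ∨ s ∨ ¬n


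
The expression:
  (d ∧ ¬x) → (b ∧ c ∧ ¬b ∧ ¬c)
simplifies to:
x ∨ ¬d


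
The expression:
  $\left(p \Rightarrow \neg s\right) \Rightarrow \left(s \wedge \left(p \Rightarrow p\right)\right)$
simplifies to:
$s$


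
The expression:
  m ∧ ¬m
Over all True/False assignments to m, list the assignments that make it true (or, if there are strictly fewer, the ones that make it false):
is never true.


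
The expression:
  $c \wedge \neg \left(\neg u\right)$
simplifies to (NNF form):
$c \wedge u$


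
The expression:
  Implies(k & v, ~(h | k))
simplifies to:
~k | ~v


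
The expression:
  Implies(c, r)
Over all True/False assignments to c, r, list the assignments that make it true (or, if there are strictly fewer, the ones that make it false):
is false only for:
  c=True, r=False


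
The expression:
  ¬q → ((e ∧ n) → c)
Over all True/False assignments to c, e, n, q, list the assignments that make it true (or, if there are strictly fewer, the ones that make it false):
is false only for:
  c=False, e=True, n=True, q=False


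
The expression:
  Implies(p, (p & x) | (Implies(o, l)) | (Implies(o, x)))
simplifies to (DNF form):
l | x | ~o | ~p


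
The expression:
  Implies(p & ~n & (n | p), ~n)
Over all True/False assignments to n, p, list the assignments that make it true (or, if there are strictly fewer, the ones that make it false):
is always true.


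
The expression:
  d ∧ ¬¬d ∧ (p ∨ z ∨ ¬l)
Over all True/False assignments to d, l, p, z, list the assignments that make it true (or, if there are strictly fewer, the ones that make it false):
is true only for:
  d=True, l=False, p=False, z=False;
  d=True, l=False, p=False, z=True;
  d=True, l=False, p=True, z=False;
  d=True, l=False, p=True, z=True;
  d=True, l=True, p=False, z=True;
  d=True, l=True, p=True, z=False;
  d=True, l=True, p=True, z=True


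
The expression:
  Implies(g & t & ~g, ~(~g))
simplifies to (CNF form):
True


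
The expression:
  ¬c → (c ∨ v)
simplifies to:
c ∨ v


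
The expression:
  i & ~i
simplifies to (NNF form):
False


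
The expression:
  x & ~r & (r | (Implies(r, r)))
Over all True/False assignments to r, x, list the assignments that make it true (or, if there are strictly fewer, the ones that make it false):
is true only for:
  r=False, x=True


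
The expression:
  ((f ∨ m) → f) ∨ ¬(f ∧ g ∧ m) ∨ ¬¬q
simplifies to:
True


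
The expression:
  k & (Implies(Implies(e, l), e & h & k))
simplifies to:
e & k & (h | ~l)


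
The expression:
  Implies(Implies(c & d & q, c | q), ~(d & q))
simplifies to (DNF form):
~d | ~q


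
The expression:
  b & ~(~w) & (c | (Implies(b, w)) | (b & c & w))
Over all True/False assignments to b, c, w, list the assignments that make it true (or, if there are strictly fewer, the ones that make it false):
is true only for:
  b=True, c=False, w=True;
  b=True, c=True, w=True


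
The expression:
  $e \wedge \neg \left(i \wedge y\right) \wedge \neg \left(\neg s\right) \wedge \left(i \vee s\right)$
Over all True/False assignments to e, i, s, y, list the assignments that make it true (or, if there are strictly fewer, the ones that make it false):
is true only for:
  e=True, i=False, s=True, y=False;
  e=True, i=False, s=True, y=True;
  e=True, i=True, s=True, y=False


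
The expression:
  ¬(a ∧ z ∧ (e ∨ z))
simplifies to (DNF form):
¬a ∨ ¬z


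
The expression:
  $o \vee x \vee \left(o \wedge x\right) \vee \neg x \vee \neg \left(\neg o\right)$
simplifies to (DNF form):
$\text{True}$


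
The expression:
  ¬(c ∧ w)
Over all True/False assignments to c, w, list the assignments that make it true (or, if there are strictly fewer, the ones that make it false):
is false only for:
  c=True, w=True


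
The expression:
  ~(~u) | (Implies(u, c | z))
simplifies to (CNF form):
True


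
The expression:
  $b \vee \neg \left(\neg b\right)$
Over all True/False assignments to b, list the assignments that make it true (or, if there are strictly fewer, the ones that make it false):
is true only for:
  b=True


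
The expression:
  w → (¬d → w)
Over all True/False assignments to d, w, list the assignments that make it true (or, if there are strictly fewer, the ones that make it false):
is always true.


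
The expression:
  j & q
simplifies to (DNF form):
j & q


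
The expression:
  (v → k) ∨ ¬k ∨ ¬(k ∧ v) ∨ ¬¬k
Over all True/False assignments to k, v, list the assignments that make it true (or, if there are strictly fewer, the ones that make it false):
is always true.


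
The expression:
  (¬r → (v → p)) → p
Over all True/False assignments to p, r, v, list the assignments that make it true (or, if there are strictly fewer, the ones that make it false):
is false only for:
  p=False, r=False, v=False;
  p=False, r=True, v=False;
  p=False, r=True, v=True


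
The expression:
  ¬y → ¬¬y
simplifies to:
y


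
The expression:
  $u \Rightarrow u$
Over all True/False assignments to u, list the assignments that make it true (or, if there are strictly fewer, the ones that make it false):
is always true.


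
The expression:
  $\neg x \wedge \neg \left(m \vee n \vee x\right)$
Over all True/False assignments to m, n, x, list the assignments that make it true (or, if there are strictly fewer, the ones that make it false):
is true only for:
  m=False, n=False, x=False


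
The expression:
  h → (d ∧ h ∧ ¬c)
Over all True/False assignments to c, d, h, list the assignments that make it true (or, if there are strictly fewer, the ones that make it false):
is false only for:
  c=False, d=False, h=True;
  c=True, d=False, h=True;
  c=True, d=True, h=True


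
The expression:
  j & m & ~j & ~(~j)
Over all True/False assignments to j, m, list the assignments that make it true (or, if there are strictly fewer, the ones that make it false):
is never true.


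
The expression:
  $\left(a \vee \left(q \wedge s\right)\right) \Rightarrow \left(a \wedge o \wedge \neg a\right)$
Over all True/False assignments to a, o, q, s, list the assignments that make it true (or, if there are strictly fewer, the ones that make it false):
is true only for:
  a=False, o=False, q=False, s=False;
  a=False, o=False, q=False, s=True;
  a=False, o=False, q=True, s=False;
  a=False, o=True, q=False, s=False;
  a=False, o=True, q=False, s=True;
  a=False, o=True, q=True, s=False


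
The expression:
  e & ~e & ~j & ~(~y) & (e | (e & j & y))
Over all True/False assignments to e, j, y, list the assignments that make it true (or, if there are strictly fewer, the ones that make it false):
is never true.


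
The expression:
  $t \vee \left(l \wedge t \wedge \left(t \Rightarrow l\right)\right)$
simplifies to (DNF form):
$t$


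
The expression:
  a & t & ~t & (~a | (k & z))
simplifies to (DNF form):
False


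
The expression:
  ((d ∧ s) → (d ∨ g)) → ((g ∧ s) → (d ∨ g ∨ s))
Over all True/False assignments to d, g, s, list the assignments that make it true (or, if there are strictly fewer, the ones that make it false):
is always true.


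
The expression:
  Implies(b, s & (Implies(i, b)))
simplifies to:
s | ~b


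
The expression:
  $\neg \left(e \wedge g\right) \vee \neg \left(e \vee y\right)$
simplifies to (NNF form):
$\neg e \vee \neg g$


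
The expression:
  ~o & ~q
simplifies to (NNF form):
~o & ~q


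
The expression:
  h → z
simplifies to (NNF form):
z ∨ ¬h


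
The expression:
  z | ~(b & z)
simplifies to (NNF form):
True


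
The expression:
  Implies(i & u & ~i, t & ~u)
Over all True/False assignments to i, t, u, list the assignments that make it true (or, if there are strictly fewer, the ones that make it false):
is always true.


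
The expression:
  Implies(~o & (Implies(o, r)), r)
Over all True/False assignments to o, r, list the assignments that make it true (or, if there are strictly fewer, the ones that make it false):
is false only for:
  o=False, r=False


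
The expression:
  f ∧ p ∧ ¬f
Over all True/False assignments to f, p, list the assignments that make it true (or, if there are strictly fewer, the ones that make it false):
is never true.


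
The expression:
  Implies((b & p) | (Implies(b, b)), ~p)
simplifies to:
~p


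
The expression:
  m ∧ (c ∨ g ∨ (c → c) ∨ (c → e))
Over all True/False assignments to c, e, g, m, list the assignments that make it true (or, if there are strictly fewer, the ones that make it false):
is true only for:
  c=False, e=False, g=False, m=True;
  c=False, e=False, g=True, m=True;
  c=False, e=True, g=False, m=True;
  c=False, e=True, g=True, m=True;
  c=True, e=False, g=False, m=True;
  c=True, e=False, g=True, m=True;
  c=True, e=True, g=False, m=True;
  c=True, e=True, g=True, m=True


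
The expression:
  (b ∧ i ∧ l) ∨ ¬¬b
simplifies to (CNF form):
b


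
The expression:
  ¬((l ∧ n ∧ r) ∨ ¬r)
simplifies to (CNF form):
r ∧ (¬l ∨ ¬n)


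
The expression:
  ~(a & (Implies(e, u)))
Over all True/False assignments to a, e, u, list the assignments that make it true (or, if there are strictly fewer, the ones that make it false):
is false only for:
  a=True, e=False, u=False;
  a=True, e=False, u=True;
  a=True, e=True, u=True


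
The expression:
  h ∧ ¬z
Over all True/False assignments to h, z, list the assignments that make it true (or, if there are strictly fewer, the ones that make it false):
is true only for:
  h=True, z=False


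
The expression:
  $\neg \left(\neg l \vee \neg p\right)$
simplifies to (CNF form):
$l \wedge p$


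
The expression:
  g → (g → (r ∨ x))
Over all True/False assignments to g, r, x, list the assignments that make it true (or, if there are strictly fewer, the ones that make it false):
is false only for:
  g=True, r=False, x=False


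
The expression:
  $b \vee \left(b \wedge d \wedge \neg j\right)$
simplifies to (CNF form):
$b$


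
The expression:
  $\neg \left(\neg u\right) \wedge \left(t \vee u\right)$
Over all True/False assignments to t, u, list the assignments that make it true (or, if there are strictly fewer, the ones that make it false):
is true only for:
  t=False, u=True;
  t=True, u=True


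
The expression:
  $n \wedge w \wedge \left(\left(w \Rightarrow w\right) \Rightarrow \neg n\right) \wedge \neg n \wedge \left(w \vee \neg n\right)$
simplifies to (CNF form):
$\text{False}$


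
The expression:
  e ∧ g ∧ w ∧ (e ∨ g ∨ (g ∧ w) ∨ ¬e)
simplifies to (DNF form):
e ∧ g ∧ w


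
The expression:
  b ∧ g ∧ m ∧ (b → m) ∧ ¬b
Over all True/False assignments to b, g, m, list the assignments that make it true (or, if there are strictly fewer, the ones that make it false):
is never true.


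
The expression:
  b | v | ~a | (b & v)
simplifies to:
b | v | ~a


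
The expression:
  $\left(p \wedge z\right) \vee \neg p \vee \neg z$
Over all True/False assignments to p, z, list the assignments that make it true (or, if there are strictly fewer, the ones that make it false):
is always true.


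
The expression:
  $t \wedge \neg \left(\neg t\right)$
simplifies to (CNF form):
$t$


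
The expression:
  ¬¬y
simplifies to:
y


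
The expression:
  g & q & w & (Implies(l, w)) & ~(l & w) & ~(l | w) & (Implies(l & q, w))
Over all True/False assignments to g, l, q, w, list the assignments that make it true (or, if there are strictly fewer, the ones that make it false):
is never true.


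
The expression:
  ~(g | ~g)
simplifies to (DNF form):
False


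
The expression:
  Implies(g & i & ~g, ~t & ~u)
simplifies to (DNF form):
True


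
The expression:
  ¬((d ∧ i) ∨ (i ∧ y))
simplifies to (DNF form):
(¬d ∧ ¬y) ∨ ¬i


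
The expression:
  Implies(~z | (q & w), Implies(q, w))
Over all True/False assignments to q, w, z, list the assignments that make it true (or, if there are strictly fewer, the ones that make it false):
is false only for:
  q=True, w=False, z=False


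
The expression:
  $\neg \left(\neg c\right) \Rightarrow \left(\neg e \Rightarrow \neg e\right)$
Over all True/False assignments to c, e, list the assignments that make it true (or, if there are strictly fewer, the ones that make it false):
is always true.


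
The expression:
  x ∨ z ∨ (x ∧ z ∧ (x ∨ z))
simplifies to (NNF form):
x ∨ z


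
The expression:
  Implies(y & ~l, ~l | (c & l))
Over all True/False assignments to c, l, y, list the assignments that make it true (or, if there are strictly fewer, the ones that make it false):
is always true.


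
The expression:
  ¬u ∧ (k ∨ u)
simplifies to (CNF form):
k ∧ ¬u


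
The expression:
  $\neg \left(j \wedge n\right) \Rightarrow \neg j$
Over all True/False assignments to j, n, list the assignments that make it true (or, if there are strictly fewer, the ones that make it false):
is false only for:
  j=True, n=False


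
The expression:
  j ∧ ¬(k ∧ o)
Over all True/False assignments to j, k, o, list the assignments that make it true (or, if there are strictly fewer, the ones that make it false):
is true only for:
  j=True, k=False, o=False;
  j=True, k=False, o=True;
  j=True, k=True, o=False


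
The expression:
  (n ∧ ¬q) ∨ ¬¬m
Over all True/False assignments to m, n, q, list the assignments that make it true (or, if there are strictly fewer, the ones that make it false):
is false only for:
  m=False, n=False, q=False;
  m=False, n=False, q=True;
  m=False, n=True, q=True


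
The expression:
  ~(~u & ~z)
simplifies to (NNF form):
u | z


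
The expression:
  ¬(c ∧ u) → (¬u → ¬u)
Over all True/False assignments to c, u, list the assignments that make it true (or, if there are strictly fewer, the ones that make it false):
is always true.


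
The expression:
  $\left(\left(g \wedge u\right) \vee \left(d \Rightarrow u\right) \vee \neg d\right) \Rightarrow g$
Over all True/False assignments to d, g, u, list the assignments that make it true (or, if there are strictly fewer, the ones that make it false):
is false only for:
  d=False, g=False, u=False;
  d=False, g=False, u=True;
  d=True, g=False, u=True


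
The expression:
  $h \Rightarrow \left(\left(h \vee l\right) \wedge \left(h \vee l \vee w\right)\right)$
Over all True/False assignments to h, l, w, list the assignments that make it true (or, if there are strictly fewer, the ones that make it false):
is always true.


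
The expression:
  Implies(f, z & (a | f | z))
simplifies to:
z | ~f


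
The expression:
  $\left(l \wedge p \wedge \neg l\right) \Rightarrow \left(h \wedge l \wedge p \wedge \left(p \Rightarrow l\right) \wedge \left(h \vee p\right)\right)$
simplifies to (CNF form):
$\text{True}$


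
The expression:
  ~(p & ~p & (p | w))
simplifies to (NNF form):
True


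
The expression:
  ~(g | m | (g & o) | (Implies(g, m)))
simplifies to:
False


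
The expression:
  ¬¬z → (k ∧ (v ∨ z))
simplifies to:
k ∨ ¬z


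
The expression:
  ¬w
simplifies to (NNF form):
¬w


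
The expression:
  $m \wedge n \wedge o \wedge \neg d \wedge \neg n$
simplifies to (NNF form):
$\text{False}$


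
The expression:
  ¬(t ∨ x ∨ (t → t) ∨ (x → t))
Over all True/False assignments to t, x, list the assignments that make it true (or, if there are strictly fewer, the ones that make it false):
is never true.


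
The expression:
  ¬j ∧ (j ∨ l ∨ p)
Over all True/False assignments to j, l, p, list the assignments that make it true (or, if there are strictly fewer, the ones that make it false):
is true only for:
  j=False, l=False, p=True;
  j=False, l=True, p=False;
  j=False, l=True, p=True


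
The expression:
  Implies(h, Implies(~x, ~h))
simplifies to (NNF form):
x | ~h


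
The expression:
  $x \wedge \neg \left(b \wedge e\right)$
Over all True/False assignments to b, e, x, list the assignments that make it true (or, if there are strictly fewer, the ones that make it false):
is true only for:
  b=False, e=False, x=True;
  b=False, e=True, x=True;
  b=True, e=False, x=True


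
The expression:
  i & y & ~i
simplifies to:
False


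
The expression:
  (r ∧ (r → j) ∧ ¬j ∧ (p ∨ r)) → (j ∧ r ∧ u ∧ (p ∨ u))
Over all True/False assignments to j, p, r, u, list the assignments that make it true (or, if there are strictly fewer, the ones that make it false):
is always true.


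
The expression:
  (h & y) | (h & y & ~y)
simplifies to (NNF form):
h & y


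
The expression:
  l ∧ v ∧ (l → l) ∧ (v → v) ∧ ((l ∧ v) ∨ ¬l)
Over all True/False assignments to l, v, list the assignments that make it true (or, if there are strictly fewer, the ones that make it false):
is true only for:
  l=True, v=True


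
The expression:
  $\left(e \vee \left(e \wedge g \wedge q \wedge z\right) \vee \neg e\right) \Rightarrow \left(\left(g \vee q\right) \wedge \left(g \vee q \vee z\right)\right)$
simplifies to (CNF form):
$g \vee q$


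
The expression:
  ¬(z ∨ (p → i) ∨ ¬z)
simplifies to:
False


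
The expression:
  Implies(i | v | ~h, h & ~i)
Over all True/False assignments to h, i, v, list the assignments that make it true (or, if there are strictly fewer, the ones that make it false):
is true only for:
  h=True, i=False, v=False;
  h=True, i=False, v=True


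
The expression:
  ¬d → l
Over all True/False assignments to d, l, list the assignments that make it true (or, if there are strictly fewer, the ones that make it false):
is false only for:
  d=False, l=False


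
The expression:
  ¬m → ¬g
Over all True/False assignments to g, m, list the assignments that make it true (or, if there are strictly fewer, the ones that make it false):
is false only for:
  g=True, m=False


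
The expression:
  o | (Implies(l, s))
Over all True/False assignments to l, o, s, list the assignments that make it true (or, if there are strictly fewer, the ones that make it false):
is false only for:
  l=True, o=False, s=False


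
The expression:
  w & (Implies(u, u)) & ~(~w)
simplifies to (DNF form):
w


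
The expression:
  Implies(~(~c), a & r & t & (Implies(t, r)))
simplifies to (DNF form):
~c | (a & r & t)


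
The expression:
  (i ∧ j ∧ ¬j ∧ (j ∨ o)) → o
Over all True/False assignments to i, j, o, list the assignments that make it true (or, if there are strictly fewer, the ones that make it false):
is always true.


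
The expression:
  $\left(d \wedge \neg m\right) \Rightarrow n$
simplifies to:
$m \vee n \vee \neg d$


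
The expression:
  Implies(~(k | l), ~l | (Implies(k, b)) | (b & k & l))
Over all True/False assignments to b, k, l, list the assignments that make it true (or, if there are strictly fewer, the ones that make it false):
is always true.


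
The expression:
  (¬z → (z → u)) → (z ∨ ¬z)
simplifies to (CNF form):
True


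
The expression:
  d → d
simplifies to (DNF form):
True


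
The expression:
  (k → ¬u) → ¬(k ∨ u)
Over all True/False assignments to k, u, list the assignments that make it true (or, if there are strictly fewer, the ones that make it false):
is true only for:
  k=False, u=False;
  k=True, u=True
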